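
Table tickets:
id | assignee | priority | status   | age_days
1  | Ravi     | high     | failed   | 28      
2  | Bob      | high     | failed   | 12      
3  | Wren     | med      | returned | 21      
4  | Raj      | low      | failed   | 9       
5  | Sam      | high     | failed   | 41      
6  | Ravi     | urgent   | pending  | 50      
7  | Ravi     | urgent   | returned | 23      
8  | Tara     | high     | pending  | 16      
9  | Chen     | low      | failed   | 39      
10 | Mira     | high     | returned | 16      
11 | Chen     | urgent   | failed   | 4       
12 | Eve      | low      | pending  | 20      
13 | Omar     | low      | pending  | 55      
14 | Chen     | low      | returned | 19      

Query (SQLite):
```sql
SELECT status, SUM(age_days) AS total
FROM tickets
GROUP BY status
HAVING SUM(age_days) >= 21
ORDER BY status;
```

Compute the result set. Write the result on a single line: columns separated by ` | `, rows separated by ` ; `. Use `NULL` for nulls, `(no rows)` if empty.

Partition tickets by status; compute SUM(age_days) within each group.
HAVING: keep groups where SUM(age_days) >= 21.
  failed: ids {1, 2, 4, 5, 9, 11} → SUM(age_days)=133
  pending: ids {6, 8, 12, 13} → SUM(age_days)=141
  returned: ids {3, 7, 10, 14} → SUM(age_days)=79

failed | 133 ; pending | 141 ; returned | 79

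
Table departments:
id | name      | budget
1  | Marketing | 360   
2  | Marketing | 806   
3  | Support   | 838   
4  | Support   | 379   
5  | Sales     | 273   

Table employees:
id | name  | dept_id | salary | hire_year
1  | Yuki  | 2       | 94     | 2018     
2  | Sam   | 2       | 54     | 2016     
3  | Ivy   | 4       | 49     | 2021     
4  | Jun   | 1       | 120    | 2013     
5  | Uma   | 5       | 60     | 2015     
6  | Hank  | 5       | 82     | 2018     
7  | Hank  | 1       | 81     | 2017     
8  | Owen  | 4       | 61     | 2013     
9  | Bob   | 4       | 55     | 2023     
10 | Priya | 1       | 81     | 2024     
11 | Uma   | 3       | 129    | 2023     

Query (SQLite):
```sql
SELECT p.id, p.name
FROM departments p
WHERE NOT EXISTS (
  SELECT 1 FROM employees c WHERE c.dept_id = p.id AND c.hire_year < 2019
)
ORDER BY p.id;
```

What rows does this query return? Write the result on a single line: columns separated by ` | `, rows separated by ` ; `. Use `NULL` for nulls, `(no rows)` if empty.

For each departments row, check whether any employees with matching dept_id has hire_year < 2019.
Keep rows where that is false.

3 | Support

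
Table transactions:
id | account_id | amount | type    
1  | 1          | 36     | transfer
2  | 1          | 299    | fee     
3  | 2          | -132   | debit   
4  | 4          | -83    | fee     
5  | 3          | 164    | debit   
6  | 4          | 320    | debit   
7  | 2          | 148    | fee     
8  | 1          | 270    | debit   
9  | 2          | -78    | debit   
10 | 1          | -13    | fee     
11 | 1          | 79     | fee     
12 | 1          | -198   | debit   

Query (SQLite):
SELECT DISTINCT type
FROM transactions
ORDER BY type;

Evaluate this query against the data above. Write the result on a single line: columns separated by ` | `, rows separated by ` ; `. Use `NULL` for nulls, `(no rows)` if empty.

debit ; fee ; transfer

Collect distinct type values from transactions.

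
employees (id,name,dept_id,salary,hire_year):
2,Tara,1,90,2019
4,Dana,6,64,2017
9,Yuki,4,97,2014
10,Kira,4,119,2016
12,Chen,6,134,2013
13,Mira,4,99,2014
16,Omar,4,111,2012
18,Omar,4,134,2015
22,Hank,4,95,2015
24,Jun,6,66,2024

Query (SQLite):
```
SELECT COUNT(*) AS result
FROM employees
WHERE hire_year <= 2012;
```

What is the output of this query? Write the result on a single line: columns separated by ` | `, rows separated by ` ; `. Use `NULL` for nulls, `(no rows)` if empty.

1

Rows where hire_year <= 2012 → salary values: [111].
COUNT(*) counts rows → 1.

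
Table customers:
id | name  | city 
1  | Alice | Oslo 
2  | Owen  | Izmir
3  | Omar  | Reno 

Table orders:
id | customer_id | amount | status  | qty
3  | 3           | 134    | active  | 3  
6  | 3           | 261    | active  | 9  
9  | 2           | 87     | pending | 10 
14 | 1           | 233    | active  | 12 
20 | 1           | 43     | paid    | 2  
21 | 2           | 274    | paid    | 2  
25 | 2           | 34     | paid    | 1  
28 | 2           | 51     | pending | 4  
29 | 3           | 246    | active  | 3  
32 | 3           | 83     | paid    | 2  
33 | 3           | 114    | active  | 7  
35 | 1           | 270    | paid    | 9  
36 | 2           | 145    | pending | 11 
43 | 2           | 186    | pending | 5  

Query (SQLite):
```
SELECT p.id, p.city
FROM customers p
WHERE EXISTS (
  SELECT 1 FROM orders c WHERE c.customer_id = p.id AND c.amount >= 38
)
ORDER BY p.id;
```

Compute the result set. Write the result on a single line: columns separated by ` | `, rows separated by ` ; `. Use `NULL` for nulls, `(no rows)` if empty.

1 | Oslo ; 2 | Izmir ; 3 | Reno

For each customers row, check whether any orders with matching customer_id has amount >= 38.
Keep rows where that is true.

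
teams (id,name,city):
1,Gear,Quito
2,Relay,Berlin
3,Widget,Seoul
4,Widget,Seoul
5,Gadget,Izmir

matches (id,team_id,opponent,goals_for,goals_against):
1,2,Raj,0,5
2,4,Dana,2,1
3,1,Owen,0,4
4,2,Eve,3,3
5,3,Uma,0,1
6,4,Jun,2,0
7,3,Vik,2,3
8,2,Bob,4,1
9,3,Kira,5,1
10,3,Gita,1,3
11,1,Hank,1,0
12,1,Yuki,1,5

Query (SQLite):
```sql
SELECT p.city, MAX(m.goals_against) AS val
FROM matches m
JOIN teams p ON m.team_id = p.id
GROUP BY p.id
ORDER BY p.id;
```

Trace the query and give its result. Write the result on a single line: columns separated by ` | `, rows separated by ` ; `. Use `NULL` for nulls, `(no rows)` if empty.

Join each matches row to its teams via team_id.
Group joined rows by teams.id; compute MAX(m.goals_against) per group.
  1: ids {3, 11, 12} → MAX(m.goals_against)=5
  2: ids {1, 4, 8} → MAX(m.goals_against)=5
  3: ids {5, 7, 9, 10} → MAX(m.goals_against)=3
  4: ids {2, 6} → MAX(m.goals_against)=1

Quito | 5 ; Berlin | 5 ; Seoul | 3 ; Seoul | 1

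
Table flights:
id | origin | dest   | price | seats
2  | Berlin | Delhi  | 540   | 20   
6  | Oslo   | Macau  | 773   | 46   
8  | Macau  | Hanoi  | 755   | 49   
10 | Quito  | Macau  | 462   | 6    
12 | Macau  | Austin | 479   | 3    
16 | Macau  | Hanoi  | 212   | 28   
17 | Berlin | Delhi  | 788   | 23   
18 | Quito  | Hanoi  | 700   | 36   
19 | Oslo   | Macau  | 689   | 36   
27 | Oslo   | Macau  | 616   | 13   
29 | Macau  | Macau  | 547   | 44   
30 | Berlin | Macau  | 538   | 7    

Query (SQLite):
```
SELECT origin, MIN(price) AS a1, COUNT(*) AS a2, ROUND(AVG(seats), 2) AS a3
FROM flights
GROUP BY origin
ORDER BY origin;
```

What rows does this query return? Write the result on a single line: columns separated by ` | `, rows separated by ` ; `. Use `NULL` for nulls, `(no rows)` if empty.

Group flights by origin.
Per group compute: MIN(price), COUNT(*), ROUND(AVG(seats), 2).
  Berlin: ids {2, 17, 30} → MIN(price)=538, COUNT(*)=3, ROUND(AVG(seats), 2)=16.67
  Macau: ids {8, 12, 16, 29} → MIN(price)=212, COUNT(*)=4, ROUND(AVG(seats), 2)=31
  Oslo: ids {6, 19, 27} → MIN(price)=616, COUNT(*)=3, ROUND(AVG(seats), 2)=31.67
  Quito: ids {10, 18} → MIN(price)=462, COUNT(*)=2, ROUND(AVG(seats), 2)=21

Berlin | 538 | 3 | 16.67 ; Macau | 212 | 4 | 31 ; Oslo | 616 | 3 | 31.67 ; Quito | 462 | 2 | 21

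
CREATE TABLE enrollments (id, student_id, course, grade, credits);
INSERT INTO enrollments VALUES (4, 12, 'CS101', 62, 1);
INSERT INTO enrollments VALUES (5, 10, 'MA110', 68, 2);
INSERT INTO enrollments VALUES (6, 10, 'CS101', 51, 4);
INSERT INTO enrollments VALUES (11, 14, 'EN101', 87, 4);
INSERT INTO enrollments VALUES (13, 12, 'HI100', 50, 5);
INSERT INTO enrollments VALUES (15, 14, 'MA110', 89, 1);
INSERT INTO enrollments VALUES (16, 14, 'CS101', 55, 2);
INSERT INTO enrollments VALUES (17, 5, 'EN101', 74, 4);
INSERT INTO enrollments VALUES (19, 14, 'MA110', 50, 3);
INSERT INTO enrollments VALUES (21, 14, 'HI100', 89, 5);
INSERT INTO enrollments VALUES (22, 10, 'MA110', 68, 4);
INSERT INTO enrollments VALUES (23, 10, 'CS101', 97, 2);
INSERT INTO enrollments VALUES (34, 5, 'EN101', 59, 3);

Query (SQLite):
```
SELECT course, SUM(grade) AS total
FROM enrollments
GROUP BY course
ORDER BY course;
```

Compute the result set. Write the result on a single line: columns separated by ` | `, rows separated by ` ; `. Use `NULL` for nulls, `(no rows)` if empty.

CS101 | 265 ; EN101 | 220 ; HI100 | 139 ; MA110 | 275

Partition enrollments by course; compute SUM(grade) within each group.
  CS101: ids {4, 6, 16, 23} → SUM(grade)=265
  EN101: ids {11, 17, 34} → SUM(grade)=220
  HI100: ids {13, 21} → SUM(grade)=139
  MA110: ids {5, 15, 19, 22} → SUM(grade)=275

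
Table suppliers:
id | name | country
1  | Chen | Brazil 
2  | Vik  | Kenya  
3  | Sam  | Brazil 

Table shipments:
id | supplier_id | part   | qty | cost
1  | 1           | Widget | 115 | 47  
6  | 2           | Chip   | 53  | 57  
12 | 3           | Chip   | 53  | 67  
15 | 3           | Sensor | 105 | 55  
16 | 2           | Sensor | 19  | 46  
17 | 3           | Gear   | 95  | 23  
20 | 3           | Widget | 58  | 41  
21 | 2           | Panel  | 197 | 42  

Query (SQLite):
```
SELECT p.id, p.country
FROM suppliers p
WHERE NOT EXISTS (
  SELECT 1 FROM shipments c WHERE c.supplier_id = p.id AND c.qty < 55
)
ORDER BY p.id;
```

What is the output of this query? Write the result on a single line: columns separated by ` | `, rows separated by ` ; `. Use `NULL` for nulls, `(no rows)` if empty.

1 | Brazil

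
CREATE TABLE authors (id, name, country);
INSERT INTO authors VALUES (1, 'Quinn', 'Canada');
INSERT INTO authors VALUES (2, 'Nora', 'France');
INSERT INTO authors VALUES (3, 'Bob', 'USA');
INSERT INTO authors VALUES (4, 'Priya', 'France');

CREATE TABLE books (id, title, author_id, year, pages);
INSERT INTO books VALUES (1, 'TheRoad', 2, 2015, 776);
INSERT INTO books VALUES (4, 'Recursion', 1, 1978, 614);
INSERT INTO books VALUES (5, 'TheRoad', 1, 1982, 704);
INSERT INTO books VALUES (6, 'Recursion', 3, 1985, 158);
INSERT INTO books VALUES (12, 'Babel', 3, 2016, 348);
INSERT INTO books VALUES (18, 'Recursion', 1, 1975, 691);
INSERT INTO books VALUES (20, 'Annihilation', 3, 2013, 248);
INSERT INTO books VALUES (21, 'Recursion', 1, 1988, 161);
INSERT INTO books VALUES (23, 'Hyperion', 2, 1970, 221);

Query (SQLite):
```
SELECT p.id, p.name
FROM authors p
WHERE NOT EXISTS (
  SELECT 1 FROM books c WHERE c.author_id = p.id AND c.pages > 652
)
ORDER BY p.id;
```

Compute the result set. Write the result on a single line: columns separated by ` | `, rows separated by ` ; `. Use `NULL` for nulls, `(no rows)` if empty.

3 | Bob ; 4 | Priya

For each authors row, check whether any books with matching author_id has pages > 652.
Keep rows where that is false.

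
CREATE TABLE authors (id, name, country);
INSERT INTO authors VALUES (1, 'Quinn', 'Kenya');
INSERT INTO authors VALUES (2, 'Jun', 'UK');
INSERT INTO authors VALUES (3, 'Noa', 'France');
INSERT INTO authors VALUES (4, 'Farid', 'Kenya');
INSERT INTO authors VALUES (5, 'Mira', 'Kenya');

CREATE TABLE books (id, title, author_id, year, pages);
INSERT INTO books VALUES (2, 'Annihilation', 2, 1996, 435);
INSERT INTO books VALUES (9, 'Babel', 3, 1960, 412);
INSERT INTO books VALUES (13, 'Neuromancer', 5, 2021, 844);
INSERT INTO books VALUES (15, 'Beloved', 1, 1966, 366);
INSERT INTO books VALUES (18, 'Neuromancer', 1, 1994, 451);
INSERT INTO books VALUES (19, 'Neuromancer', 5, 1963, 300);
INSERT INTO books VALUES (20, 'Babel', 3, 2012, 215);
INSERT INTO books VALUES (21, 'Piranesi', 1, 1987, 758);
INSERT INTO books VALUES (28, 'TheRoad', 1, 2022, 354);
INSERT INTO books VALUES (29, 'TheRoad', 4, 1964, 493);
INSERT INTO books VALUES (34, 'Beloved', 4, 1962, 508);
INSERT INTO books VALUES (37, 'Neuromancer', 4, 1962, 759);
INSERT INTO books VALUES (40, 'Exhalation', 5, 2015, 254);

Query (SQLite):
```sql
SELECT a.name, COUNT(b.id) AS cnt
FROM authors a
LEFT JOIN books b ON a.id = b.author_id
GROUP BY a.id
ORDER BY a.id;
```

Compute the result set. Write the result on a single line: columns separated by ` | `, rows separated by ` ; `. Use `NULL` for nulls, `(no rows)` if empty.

Quinn | 4 ; Jun | 1 ; Noa | 2 ; Farid | 3 ; Mira | 3

LEFT JOIN keeps every authors row; unmatched ones get NULL for books columns.
Group by authors.id and compute COUNT(b.id). COUNT(col) of an all-NULL group is 0.
  1: ids {15, 18, 21, 28} → COUNT(b.id)=4
  2: ids {2} → COUNT(b.id)=1
  3: ids {9, 20} → COUNT(b.id)=2
  4: ids {29, 34, 37} → COUNT(b.id)=3
  5: ids {13, 19, 40} → COUNT(b.id)=3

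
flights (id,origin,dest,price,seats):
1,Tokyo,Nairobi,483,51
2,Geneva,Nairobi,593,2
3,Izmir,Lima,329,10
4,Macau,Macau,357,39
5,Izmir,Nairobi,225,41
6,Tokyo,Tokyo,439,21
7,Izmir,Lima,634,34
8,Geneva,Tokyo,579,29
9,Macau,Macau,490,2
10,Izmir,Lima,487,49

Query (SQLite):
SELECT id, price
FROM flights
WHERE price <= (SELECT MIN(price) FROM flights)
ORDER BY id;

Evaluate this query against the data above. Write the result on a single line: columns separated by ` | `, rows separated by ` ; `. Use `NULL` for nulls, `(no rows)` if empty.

5 | 225

Scalar subquery: MIN(price) over all flights rows = 225.
Keep rows where price <= that value.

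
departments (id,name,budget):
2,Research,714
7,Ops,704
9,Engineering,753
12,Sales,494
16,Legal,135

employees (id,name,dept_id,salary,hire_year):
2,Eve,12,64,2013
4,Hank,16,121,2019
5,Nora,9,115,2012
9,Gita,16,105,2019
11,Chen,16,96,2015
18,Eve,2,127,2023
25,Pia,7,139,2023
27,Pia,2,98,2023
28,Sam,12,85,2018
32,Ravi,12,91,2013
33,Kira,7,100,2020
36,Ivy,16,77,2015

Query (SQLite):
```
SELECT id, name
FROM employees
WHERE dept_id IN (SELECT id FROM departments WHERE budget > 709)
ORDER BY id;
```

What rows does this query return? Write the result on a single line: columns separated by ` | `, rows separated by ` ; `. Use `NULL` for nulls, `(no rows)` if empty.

5 | Nora ; 18 | Eve ; 27 | Pia

Inner query: departments.id where budget > 709.
Outer: keep employees rows whose dept_id is in that set.
Inner query → {2, 9}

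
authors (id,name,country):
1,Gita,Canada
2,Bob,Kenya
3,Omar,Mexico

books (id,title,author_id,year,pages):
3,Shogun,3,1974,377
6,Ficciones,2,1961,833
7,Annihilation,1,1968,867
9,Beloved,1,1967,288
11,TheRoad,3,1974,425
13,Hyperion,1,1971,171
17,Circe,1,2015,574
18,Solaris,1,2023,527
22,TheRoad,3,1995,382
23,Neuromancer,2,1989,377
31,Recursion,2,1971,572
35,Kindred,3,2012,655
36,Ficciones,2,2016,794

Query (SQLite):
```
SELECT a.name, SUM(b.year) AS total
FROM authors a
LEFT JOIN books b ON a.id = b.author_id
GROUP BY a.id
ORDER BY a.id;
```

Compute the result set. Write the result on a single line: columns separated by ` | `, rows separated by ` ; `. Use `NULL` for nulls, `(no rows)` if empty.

LEFT JOIN keeps every authors row; unmatched ones get NULL for books columns.
Group by authors.id and compute SUM(b.year). SUM over an all-NULL group is NULL.
  1: ids {7, 9, 13, 17, 18} → SUM(b.year)=9944
  2: ids {6, 23, 31, 36} → SUM(b.year)=7937
  3: ids {3, 11, 22, 35} → SUM(b.year)=7955

Gita | 9944 ; Bob | 7937 ; Omar | 7955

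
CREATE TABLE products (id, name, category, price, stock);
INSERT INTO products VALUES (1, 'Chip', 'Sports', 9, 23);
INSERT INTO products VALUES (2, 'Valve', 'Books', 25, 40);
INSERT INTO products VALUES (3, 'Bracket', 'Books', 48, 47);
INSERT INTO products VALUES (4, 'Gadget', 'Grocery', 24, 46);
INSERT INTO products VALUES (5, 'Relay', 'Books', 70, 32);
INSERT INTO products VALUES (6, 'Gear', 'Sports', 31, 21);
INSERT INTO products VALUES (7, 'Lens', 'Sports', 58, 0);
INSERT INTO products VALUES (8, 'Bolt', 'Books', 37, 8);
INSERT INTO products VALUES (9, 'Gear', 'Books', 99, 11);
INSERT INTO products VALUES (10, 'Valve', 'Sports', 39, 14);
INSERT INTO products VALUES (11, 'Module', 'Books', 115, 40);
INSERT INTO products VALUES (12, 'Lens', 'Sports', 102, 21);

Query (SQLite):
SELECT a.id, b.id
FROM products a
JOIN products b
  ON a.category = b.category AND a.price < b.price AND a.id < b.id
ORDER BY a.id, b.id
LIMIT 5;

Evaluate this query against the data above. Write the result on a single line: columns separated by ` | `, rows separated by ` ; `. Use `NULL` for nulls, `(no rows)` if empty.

Pairs (a,b) with same category, a.price < b.price, a.id < b.id.
category groups: Books:{2,3,5,8,9,11} Grocery:{4} Sports:{1,6,7,10,12}
Ordered by (a.id, b.id); first 5.

1 | 6 ; 1 | 7 ; 1 | 10 ; 1 | 12 ; 2 | 3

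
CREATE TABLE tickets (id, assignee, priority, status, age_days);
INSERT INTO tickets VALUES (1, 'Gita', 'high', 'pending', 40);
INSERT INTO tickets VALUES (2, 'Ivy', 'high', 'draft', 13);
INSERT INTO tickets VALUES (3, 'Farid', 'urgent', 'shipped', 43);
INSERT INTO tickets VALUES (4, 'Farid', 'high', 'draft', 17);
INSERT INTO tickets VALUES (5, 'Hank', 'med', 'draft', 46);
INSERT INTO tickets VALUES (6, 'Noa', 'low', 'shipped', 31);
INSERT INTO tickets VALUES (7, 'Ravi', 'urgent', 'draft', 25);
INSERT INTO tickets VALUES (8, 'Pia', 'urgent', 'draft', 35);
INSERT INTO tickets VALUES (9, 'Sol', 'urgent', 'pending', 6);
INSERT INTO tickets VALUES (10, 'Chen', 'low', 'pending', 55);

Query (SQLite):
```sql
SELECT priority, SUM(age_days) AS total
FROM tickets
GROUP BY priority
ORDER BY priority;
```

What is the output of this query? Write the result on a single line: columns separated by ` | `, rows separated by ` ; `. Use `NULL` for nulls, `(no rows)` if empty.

high | 70 ; low | 86 ; med | 46 ; urgent | 109

Partition tickets by priority; compute SUM(age_days) within each group.
  high: ids {1, 2, 4} → SUM(age_days)=70
  low: ids {6, 10} → SUM(age_days)=86
  med: ids {5} → SUM(age_days)=46
  urgent: ids {3, 7, 8, 9} → SUM(age_days)=109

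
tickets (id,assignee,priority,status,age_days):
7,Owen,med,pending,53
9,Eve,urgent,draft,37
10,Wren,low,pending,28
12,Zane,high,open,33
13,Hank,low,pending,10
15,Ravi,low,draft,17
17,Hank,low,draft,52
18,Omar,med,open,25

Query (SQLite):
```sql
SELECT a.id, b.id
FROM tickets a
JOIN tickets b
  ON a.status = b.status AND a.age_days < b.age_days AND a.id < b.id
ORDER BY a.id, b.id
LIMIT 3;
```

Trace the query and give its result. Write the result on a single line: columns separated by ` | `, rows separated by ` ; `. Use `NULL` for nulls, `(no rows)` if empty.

Pairs (a,b) with same status, a.age_days < b.age_days, a.id < b.id.
status groups: draft:{9,15,17} open:{12,18} pending:{7,10,13}
Ordered by (a.id, b.id); first 3.

9 | 17 ; 15 | 17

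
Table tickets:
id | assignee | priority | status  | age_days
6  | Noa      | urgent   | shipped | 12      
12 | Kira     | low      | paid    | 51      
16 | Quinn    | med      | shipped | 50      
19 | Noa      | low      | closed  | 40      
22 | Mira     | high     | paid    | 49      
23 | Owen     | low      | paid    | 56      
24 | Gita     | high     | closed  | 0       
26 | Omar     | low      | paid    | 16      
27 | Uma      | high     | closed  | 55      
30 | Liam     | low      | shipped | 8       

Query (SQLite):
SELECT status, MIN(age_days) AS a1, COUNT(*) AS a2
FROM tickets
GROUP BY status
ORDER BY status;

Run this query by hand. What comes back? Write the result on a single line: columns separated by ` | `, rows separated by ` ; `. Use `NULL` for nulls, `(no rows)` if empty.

closed | 0 | 3 ; paid | 16 | 4 ; shipped | 8 | 3

Group tickets by status.
Per group compute: MIN(age_days), COUNT(*).
  closed: ids {19, 24, 27} → MIN(age_days)=0, COUNT(*)=3
  paid: ids {12, 22, 23, 26} → MIN(age_days)=16, COUNT(*)=4
  shipped: ids {6, 16, 30} → MIN(age_days)=8, COUNT(*)=3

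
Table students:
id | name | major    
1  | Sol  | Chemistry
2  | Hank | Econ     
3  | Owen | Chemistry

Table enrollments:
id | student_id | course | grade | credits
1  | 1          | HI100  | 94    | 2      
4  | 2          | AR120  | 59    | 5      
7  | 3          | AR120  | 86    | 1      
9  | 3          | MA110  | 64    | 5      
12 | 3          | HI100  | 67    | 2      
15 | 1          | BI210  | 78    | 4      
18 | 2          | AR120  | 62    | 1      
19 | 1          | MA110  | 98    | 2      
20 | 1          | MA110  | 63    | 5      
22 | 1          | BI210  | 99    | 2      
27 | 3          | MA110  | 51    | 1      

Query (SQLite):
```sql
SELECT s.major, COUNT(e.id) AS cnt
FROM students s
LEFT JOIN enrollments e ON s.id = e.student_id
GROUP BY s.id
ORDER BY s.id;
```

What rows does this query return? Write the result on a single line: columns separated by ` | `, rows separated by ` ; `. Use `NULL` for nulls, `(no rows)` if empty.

Chemistry | 5 ; Econ | 2 ; Chemistry | 4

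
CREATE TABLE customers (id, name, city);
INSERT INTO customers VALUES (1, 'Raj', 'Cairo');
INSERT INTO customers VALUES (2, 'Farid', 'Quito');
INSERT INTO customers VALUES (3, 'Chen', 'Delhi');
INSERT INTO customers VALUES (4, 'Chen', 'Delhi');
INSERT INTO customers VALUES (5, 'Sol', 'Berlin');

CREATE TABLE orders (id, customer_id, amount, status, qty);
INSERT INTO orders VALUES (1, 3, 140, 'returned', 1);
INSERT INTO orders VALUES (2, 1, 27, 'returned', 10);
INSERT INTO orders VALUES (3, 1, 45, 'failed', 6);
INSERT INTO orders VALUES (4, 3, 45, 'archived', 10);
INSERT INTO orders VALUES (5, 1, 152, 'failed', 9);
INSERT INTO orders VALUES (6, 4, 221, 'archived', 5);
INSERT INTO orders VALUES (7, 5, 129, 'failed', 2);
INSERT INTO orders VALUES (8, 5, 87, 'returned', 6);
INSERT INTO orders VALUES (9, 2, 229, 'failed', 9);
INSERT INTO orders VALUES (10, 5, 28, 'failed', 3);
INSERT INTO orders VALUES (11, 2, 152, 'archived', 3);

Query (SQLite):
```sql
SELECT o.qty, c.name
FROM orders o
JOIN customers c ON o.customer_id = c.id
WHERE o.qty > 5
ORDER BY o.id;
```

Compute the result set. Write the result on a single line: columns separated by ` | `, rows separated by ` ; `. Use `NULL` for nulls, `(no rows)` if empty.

Each orders row matches the customers row where customer_id = customers.id.
Then keep rows with o.qty > 5.

10 | Raj ; 6 | Raj ; 10 | Chen ; 9 | Raj ; 6 | Sol ; 9 | Farid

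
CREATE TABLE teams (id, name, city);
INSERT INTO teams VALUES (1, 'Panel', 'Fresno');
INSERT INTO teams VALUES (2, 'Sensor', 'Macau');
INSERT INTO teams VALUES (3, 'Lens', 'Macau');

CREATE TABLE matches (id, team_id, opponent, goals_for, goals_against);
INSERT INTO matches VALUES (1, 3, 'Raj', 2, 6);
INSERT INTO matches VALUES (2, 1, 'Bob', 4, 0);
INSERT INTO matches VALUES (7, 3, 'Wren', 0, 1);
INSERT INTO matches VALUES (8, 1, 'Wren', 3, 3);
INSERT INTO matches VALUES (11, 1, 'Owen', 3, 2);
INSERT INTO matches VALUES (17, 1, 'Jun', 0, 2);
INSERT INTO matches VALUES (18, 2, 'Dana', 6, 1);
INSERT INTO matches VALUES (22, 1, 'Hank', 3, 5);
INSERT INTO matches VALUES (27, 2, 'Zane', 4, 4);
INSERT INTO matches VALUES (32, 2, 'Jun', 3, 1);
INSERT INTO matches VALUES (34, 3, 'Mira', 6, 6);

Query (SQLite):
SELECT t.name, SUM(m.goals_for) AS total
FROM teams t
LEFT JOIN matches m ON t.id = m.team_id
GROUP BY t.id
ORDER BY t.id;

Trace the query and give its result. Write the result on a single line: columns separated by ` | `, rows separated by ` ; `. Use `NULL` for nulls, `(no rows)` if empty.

Panel | 13 ; Sensor | 13 ; Lens | 8

LEFT JOIN keeps every teams row; unmatched ones get NULL for matches columns.
Group by teams.id and compute SUM(m.goals_for). SUM over an all-NULL group is NULL.
  1: ids {2, 8, 11, 17, 22} → SUM(m.goals_for)=13
  2: ids {18, 27, 32} → SUM(m.goals_for)=13
  3: ids {1, 7, 34} → SUM(m.goals_for)=8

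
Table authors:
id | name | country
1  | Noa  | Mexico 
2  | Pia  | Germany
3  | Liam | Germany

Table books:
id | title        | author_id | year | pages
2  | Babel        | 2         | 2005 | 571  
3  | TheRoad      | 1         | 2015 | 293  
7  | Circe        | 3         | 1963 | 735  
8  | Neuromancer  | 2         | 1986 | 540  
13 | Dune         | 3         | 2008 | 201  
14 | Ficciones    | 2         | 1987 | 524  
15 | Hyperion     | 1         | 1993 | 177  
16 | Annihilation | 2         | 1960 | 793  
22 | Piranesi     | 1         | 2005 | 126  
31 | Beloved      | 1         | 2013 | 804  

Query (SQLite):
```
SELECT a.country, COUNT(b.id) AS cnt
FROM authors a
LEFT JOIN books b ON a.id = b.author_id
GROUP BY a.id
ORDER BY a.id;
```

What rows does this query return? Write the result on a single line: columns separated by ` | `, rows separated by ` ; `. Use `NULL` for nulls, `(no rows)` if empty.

Mexico | 4 ; Germany | 4 ; Germany | 2

LEFT JOIN keeps every authors row; unmatched ones get NULL for books columns.
Group by authors.id and compute COUNT(b.id). COUNT(col) of an all-NULL group is 0.
  1: ids {3, 15, 22, 31} → COUNT(b.id)=4
  2: ids {2, 8, 14, 16} → COUNT(b.id)=4
  3: ids {7, 13} → COUNT(b.id)=2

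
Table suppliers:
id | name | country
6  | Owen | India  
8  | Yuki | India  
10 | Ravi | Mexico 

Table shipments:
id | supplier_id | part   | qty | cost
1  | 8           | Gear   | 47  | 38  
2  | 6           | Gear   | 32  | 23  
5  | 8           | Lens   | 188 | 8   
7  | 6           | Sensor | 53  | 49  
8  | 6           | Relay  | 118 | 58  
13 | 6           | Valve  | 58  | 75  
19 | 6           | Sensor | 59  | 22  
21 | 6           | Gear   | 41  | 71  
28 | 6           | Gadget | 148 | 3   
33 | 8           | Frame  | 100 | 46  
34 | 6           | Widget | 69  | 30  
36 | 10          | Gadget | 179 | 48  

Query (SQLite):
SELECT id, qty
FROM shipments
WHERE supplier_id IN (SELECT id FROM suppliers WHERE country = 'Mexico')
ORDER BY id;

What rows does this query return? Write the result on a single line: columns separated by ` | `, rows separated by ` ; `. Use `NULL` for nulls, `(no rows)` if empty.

Inner query: suppliers.id where country = 'Mexico'.
Outer: keep shipments rows whose supplier_id is in that set.
Inner query → {10}

36 | 179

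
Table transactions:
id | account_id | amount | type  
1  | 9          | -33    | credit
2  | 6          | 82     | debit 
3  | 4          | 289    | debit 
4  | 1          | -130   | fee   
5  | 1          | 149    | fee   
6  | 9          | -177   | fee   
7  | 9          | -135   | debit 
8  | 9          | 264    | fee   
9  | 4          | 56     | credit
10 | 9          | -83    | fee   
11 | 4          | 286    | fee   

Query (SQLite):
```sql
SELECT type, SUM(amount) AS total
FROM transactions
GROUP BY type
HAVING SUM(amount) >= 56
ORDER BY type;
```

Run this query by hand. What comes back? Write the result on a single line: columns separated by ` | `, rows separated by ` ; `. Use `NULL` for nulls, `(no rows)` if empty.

Partition transactions by type; compute SUM(amount) within each group.
HAVING: keep groups where SUM(amount) >= 56.
  credit: ids {1, 9} → SUM(amount)=23
  debit: ids {2, 3, 7} → SUM(amount)=236
  fee: ids {4, 5, 6, 8, 10, 11} → SUM(amount)=309

debit | 236 ; fee | 309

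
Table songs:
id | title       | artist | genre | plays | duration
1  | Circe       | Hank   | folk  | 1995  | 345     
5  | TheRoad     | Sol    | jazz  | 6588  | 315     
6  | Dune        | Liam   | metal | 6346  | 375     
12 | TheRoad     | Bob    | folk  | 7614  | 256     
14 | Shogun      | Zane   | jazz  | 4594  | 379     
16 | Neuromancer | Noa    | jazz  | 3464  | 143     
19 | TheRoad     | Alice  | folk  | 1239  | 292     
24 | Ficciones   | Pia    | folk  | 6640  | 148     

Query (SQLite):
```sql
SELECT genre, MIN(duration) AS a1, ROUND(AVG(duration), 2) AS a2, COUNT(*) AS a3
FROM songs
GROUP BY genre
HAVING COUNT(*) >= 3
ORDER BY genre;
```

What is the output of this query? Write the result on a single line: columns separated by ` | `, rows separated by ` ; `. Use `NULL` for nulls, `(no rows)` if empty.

folk | 148 | 260.25 | 4 ; jazz | 143 | 279 | 3

Group songs by genre.
Per group compute: MIN(duration), ROUND(AVG(duration), 2), COUNT(*).
HAVING: drop groups with fewer than 3 rows.
  folk: ids {1, 12, 19, 24} → MIN(duration)=148, ROUND(AVG(duration), 2)=260.25, COUNT(*)=4
  jazz: ids {5, 14, 16} → MIN(duration)=143, ROUND(AVG(duration), 2)=279, COUNT(*)=3
  metal: ids {6} → MIN(duration)=375, ROUND(AVG(duration), 2)=375, COUNT(*)=1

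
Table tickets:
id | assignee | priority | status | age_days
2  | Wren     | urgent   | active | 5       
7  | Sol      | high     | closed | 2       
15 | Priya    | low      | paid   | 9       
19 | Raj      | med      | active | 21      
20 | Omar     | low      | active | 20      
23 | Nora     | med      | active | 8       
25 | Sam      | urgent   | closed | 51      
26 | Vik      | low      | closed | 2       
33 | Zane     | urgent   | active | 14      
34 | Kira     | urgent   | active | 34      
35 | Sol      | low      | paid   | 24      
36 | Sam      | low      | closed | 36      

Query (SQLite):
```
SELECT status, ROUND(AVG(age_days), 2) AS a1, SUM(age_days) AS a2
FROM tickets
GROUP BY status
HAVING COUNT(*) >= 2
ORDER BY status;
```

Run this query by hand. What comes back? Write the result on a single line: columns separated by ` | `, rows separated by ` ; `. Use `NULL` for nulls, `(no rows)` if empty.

active | 17 | 102 ; closed | 22.75 | 91 ; paid | 16.5 | 33

Group tickets by status.
Per group compute: ROUND(AVG(age_days), 2), SUM(age_days).
HAVING: drop groups with fewer than 2 rows.
  active: ids {2, 19, 20, 23, 33, 34} → ROUND(AVG(age_days), 2)=17, SUM(age_days)=102
  closed: ids {7, 25, 26, 36} → ROUND(AVG(age_days), 2)=22.75, SUM(age_days)=91
  paid: ids {15, 35} → ROUND(AVG(age_days), 2)=16.5, SUM(age_days)=33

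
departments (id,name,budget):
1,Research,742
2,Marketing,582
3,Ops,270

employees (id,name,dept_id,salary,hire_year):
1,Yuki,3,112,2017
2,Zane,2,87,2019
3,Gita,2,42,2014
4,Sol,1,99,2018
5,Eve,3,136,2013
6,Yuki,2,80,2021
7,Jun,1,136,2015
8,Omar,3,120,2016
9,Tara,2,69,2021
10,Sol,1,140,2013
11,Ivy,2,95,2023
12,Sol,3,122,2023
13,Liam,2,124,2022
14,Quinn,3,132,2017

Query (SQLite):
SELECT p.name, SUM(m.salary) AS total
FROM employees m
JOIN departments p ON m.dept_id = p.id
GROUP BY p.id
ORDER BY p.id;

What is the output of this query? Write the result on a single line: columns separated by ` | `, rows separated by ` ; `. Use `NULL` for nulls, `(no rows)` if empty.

Join each employees row to its departments via dept_id.
Group joined rows by departments.id; compute SUM(m.salary) per group.
  1: ids {4, 7, 10} → SUM(m.salary)=375
  2: ids {2, 3, 6, 9, 11, 13} → SUM(m.salary)=497
  3: ids {1, 5, 8, 12, 14} → SUM(m.salary)=622

Research | 375 ; Marketing | 497 ; Ops | 622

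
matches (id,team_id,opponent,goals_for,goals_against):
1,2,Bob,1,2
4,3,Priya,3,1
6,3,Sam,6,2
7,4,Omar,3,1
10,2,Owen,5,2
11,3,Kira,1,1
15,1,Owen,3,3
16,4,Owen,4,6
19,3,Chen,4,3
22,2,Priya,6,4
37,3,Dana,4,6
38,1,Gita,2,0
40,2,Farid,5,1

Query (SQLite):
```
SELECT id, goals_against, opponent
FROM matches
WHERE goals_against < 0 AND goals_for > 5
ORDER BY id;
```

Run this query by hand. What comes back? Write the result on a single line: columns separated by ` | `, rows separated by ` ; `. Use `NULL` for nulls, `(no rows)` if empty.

(no rows)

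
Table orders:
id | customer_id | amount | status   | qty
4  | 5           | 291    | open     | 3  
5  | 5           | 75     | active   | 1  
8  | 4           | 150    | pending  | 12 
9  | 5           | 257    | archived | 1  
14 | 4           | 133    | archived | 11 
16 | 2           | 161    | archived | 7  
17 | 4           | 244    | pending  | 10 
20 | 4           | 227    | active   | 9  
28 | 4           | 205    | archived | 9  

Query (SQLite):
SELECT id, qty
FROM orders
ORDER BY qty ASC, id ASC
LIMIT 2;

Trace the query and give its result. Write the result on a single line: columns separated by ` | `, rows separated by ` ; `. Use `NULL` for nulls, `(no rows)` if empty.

Sort by qty asc, tiebreak id asc: (1, id=5), (1, id=9), (3, id=4), (7, id=16), (9, id=20) …. Take first 2.

5 | 1 ; 9 | 1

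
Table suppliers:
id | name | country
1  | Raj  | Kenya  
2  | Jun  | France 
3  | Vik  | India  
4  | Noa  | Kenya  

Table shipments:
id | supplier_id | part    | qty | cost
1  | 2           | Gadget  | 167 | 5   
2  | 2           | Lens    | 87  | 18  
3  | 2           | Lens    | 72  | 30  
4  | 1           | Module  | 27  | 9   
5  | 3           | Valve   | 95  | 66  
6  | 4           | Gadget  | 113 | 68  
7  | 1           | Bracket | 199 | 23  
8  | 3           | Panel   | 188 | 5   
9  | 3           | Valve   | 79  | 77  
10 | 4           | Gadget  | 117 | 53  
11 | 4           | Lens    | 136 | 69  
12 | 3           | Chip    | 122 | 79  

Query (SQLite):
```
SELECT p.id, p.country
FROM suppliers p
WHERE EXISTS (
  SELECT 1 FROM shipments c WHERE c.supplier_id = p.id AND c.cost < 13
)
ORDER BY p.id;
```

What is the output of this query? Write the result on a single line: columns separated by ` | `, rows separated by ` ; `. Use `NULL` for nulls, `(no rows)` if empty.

1 | Kenya ; 2 | France ; 3 | India

For each suppliers row, check whether any shipments with matching supplier_id has cost < 13.
Keep rows where that is true.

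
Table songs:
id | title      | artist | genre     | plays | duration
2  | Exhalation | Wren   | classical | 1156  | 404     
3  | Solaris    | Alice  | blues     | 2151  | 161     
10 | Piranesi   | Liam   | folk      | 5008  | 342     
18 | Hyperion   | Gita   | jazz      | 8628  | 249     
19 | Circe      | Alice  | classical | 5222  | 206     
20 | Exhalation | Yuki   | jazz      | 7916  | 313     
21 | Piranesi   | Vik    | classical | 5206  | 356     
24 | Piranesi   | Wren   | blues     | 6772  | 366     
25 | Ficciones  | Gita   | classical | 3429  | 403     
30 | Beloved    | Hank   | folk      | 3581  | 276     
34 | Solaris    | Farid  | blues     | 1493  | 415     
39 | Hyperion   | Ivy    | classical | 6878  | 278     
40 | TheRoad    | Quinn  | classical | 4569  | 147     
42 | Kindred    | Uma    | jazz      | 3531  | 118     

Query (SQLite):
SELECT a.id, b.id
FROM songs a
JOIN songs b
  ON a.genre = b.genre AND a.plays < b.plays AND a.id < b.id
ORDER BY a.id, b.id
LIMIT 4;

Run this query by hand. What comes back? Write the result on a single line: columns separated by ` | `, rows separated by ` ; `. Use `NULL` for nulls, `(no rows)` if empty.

Pairs (a,b) with same genre, a.plays < b.plays, a.id < b.id.
genre groups: blues:{3,24,34} classical:{2,19,21,25,39,40} folk:{10,30} jazz:{18,20,42}
Ordered by (a.id, b.id); first 4.

2 | 19 ; 2 | 21 ; 2 | 25 ; 2 | 39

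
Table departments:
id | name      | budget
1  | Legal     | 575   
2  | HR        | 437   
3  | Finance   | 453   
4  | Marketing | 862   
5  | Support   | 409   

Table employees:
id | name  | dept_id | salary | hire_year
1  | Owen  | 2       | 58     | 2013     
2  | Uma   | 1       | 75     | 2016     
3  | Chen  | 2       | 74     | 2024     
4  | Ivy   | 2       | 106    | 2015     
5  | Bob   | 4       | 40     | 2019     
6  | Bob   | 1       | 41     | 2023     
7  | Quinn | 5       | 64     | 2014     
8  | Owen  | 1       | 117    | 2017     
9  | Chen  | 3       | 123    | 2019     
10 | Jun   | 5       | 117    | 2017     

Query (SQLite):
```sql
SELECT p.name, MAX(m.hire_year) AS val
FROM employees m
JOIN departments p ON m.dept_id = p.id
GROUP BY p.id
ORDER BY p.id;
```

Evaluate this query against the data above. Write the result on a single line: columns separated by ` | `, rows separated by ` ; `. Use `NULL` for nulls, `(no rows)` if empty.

Join each employees row to its departments via dept_id.
Group joined rows by departments.id; compute MAX(m.hire_year) per group.
  1: ids {2, 6, 8} → MAX(m.hire_year)=2023
  2: ids {1, 3, 4} → MAX(m.hire_year)=2024
  3: ids {9} → MAX(m.hire_year)=2019
  4: ids {5} → MAX(m.hire_year)=2019
  5: ids {7, 10} → MAX(m.hire_year)=2017

Legal | 2023 ; HR | 2024 ; Finance | 2019 ; Marketing | 2019 ; Support | 2017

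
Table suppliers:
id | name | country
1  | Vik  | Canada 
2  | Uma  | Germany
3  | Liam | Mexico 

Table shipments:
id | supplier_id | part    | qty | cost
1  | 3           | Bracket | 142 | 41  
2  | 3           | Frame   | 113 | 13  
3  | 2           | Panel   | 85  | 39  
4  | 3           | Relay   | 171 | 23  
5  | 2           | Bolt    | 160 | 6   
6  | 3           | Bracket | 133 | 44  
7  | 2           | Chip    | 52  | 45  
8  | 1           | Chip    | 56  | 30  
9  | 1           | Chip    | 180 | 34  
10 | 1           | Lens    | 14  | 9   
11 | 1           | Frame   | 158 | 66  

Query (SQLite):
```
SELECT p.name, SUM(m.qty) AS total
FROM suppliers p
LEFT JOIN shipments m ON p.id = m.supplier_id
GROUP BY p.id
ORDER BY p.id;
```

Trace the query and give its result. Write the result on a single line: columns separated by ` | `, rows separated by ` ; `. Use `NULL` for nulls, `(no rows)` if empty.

Vik | 408 ; Uma | 297 ; Liam | 559

LEFT JOIN keeps every suppliers row; unmatched ones get NULL for shipments columns.
Group by suppliers.id and compute SUM(m.qty). SUM over an all-NULL group is NULL.
  1: ids {8, 9, 10, 11} → SUM(m.qty)=408
  2: ids {3, 5, 7} → SUM(m.qty)=297
  3: ids {1, 2, 4, 6} → SUM(m.qty)=559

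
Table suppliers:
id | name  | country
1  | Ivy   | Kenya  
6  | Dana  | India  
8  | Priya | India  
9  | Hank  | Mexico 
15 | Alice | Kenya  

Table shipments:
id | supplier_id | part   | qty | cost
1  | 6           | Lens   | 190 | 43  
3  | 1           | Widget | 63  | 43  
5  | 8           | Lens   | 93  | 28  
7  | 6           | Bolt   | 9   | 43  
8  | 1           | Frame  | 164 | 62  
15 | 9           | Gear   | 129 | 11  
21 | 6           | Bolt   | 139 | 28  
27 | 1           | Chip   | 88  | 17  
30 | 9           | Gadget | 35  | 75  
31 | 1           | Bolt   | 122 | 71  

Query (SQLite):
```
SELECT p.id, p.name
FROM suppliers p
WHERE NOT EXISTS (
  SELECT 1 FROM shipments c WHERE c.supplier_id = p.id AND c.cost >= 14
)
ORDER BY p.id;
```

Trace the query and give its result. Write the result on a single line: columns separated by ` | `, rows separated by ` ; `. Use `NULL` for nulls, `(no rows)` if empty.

For each suppliers row, check whether any shipments with matching supplier_id has cost >= 14.
Keep rows where that is false.

15 | Alice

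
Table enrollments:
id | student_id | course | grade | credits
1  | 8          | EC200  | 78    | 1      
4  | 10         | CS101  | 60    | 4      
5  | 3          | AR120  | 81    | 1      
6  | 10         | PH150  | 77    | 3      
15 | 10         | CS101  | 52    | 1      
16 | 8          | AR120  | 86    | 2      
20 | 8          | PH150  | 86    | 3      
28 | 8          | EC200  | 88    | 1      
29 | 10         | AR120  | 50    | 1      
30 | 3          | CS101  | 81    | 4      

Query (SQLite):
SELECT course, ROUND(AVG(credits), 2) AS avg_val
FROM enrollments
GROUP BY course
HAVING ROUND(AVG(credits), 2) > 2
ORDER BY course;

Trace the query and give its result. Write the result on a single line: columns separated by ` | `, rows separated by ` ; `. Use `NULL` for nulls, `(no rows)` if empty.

Partition enrollments by course; compute ROUND(AVG(credits), 2) within each group.
HAVING: keep groups where ROUND(AVG(credits), 2) > 2.
  AR120: ids {5, 16, 29} → ROUND(AVG(credits), 2)=1.33
  CS101: ids {4, 15, 30} → ROUND(AVG(credits), 2)=3
  EC200: ids {1, 28} → ROUND(AVG(credits), 2)=1
  PH150: ids {6, 20} → ROUND(AVG(credits), 2)=3

CS101 | 3 ; PH150 | 3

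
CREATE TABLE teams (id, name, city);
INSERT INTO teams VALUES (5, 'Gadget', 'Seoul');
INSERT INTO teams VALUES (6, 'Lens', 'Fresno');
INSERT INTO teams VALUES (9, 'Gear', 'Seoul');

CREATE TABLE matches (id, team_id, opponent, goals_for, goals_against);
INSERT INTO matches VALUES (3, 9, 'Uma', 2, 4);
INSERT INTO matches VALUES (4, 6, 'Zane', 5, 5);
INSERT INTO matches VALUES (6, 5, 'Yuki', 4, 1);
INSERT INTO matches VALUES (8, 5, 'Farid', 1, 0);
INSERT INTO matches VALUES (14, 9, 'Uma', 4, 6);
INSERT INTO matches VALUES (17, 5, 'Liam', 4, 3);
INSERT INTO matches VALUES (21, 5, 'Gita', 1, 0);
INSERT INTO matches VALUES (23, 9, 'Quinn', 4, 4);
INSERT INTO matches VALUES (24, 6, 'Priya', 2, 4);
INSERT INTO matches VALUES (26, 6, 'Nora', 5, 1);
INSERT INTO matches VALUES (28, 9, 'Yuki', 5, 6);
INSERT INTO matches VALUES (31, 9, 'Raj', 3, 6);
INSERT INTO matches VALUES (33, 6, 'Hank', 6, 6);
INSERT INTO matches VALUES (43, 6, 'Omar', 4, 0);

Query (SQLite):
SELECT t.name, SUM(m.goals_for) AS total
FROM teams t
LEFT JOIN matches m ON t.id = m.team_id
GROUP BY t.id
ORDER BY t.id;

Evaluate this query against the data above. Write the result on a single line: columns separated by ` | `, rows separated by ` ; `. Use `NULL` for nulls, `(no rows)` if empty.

LEFT JOIN keeps every teams row; unmatched ones get NULL for matches columns.
Group by teams.id and compute SUM(m.goals_for). SUM over an all-NULL group is NULL.
  5: ids {6, 8, 17, 21} → SUM(m.goals_for)=10
  6: ids {4, 24, 26, 33, 43} → SUM(m.goals_for)=22
  9: ids {3, 14, 23, 28, 31} → SUM(m.goals_for)=18

Gadget | 10 ; Lens | 22 ; Gear | 18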